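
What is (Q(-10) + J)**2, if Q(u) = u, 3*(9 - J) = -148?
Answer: 21025/9 ≈ 2336.1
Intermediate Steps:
J = 175/3 (J = 9 - 1/3*(-148) = 9 + 148/3 = 175/3 ≈ 58.333)
(Q(-10) + J)**2 = (-10 + 175/3)**2 = (145/3)**2 = 21025/9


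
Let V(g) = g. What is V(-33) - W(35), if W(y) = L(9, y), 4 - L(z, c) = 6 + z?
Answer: -22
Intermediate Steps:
L(z, c) = -2 - z (L(z, c) = 4 - (6 + z) = 4 + (-6 - z) = -2 - z)
W(y) = -11 (W(y) = -2 - 1*9 = -2 - 9 = -11)
V(-33) - W(35) = -33 - 1*(-11) = -33 + 11 = -22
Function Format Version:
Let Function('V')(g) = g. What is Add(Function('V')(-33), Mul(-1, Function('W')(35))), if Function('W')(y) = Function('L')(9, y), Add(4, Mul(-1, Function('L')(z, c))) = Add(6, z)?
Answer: -22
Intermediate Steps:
Function('L')(z, c) = Add(-2, Mul(-1, z)) (Function('L')(z, c) = Add(4, Mul(-1, Add(6, z))) = Add(4, Add(-6, Mul(-1, z))) = Add(-2, Mul(-1, z)))
Function('W')(y) = -11 (Function('W')(y) = Add(-2, Mul(-1, 9)) = Add(-2, -9) = -11)
Add(Function('V')(-33), Mul(-1, Function('W')(35))) = Add(-33, Mul(-1, -11)) = Add(-33, 11) = -22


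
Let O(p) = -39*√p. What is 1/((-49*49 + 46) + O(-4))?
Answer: -785/1850703 + 26*I/1850703 ≈ -0.00042416 + 1.4049e-5*I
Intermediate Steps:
1/((-49*49 + 46) + O(-4)) = 1/((-49*49 + 46) - 78*I) = 1/((-2401 + 46) - 78*I) = 1/(-2355 - 78*I) = (-2355 + 78*I)/5552109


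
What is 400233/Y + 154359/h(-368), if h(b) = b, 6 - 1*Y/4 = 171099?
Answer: -8815521941/20987408 ≈ -420.04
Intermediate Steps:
Y = -684372 (Y = 24 - 4*171099 = 24 - 684396 = -684372)
400233/Y + 154359/h(-368) = 400233/(-684372) + 154359/(-368) = 400233*(-1/684372) + 154359*(-1/368) = -133411/228124 - 154359/368 = -8815521941/20987408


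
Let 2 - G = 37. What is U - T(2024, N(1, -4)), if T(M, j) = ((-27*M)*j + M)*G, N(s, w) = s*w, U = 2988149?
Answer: 10709709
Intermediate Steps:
G = -35 (G = 2 - 1*37 = 2 - 37 = -35)
T(M, j) = -35*M + 945*M*j (T(M, j) = ((-27*M)*j + M)*(-35) = (-27*M*j + M)*(-35) = (M - 27*M*j)*(-35) = -35*M + 945*M*j)
U - T(2024, N(1, -4)) = 2988149 - 35*2024*(-1 + 27*(1*(-4))) = 2988149 - 35*2024*(-1 + 27*(-4)) = 2988149 - 35*2024*(-1 - 108) = 2988149 - 35*2024*(-109) = 2988149 - 1*(-7721560) = 2988149 + 7721560 = 10709709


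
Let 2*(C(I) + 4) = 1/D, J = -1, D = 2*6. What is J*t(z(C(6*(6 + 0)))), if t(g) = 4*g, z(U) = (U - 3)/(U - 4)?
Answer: -668/191 ≈ -3.4974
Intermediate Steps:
D = 12
C(I) = -95/24 (C(I) = -4 + (1/2)/12 = -4 + (1/2)*(1/12) = -4 + 1/24 = -95/24)
z(U) = (-3 + U)/(-4 + U)
J*t(z(C(6*(6 + 0)))) = -4*(-3 - 95/24)/(-4 - 95/24) = -4*-167/24/(-191/24) = -4*(-24/191*(-167/24)) = -4*167/191 = -1*668/191 = -668/191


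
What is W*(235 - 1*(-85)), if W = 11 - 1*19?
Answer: -2560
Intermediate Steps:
W = -8 (W = 11 - 19 = -8)
W*(235 - 1*(-85)) = -8*(235 - 1*(-85)) = -8*(235 + 85) = -8*320 = -2560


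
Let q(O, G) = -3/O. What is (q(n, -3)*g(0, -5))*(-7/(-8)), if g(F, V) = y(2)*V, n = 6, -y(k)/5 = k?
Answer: -175/8 ≈ -21.875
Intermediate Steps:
y(k) = -5*k
g(F, V) = -10*V (g(F, V) = (-5*2)*V = -10*V)
(q(n, -3)*g(0, -5))*(-7/(-8)) = ((-3/6)*(-10*(-5)))*(-7/(-8)) = (-3*⅙*50)*(-7*(-⅛)) = -½*50*(7/8) = -25*7/8 = -175/8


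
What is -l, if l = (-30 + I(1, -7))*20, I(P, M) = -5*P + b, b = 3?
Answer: 640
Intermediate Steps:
I(P, M) = 3 - 5*P (I(P, M) = -5*P + 3 = 3 - 5*P)
l = -640 (l = (-30 + (3 - 5*1))*20 = (-30 + (3 - 5))*20 = (-30 - 2)*20 = -32*20 = -640)
-l = -1*(-640) = 640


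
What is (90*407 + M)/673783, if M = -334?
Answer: 36296/673783 ≈ 0.053869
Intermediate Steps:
(90*407 + M)/673783 = (90*407 - 334)/673783 = (36630 - 334)*(1/673783) = 36296*(1/673783) = 36296/673783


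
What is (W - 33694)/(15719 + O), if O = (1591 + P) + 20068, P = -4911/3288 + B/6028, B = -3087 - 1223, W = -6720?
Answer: -487231184/450602541 ≈ -1.0813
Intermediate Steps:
B = -4310
P = -26627/12056 (P = -4911/3288 - 4310/6028 = -4911*1/3288 - 4310*1/6028 = -1637/1096 - 2155/3014 = -26627/12056 ≈ -2.2086)
O = 261094277/12056 (O = (1591 - 26627/12056) + 20068 = 19154469/12056 + 20068 = 261094277/12056 ≈ 21657.)
(W - 33694)/(15719 + O) = (-6720 - 33694)/(15719 + 261094277/12056) = -40414/450602541/12056 = -40414*12056/450602541 = -487231184/450602541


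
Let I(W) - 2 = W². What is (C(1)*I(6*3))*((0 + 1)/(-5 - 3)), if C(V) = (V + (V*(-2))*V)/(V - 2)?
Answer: -163/4 ≈ -40.750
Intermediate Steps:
I(W) = 2 + W²
C(V) = (V - 2*V²)/(-2 + V) (C(V) = (V + (-2*V)*V)/(-2 + V) = (V - 2*V²)/(-2 + V))
(C(1)*I(6*3))*((0 + 1)/(-5 - 3)) = ((1*(1 - 2*1)/(-2 + 1))*(2 + (6*3)²))*((0 + 1)/(-5 - 3)) = ((1*(1 - 2)/(-1))*(2 + 18²))*(1/(-8)) = ((1*(-1)*(-1))*(2 + 324))*(1*(-⅛)) = (1*326)*(-⅛) = 326*(-⅛) = -163/4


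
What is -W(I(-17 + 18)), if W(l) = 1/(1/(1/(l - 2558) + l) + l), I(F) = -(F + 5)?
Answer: 15385/94874 ≈ 0.16216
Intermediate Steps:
I(F) = -5 - F (I(F) = -(5 + F) = -5 - F)
W(l) = 1/(l + 1/(l + 1/(-2558 + l))) (W(l) = 1/(1/(1/(-2558 + l) + l) + l) = 1/(1/(l + 1/(-2558 + l)) + l) = 1/(l + 1/(l + 1/(-2558 + l))))
-W(I(-17 + 18)) = -(1 + (-5 - (-17 + 18))² - 2558*(-5 - (-17 + 18)))/(-2558 + (-5 - (-17 + 18))³ - 2558*(-5 - (-17 + 18))² + 2*(-5 - (-17 + 18))) = -(1 + (-5 - 1*1)² - 2558*(-5 - 1*1))/(-2558 + (-5 - 1*1)³ - 2558*(-5 - 1*1)² + 2*(-5 - 1*1)) = -(1 + (-5 - 1)² - 2558*(-5 - 1))/(-2558 + (-5 - 1)³ - 2558*(-5 - 1)² + 2*(-5 - 1)) = -(1 + (-6)² - 2558*(-6))/(-2558 + (-6)³ - 2558*(-6)² + 2*(-6)) = -(1 + 36 + 15348)/(-2558 - 216 - 2558*36 - 12) = -15385/(-2558 - 216 - 92088 - 12) = -15385/(-94874) = -(-1)*15385/94874 = -1*(-15385/94874) = 15385/94874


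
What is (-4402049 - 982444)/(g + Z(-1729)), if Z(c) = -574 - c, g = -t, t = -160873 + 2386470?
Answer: 5384493/2224442 ≈ 2.4206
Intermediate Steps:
t = 2225597
g = -2225597 (g = -1*2225597 = -2225597)
(-4402049 - 982444)/(g + Z(-1729)) = (-4402049 - 982444)/(-2225597 + (-574 - 1*(-1729))) = -5384493/(-2225597 + (-574 + 1729)) = -5384493/(-2225597 + 1155) = -5384493/(-2224442) = -5384493*(-1/2224442) = 5384493/2224442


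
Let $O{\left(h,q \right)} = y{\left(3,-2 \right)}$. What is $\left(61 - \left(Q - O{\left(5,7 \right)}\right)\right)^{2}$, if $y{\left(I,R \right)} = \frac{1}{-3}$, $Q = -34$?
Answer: $\frac{80656}{9} \approx 8961.8$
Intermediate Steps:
$y{\left(I,R \right)} = - \frac{1}{3}$
$O{\left(h,q \right)} = - \frac{1}{3}$
$\left(61 - \left(Q - O{\left(5,7 \right)}\right)\right)^{2} = \left(61 - - \frac{101}{3}\right)^{2} = \left(61 + \left(- \frac{1}{3} + 34\right)\right)^{2} = \left(61 + \frac{101}{3}\right)^{2} = \left(\frac{284}{3}\right)^{2} = \frac{80656}{9}$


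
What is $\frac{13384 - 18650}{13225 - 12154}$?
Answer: $- \frac{5266}{1071} \approx -4.9169$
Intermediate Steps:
$\frac{13384 - 18650}{13225 - 12154} = - \frac{5266}{1071}$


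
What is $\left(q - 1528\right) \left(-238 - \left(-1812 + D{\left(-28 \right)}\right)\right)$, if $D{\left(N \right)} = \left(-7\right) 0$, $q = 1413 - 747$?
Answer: $-1356788$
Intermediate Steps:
$q = 666$
$D{\left(N \right)} = 0$
$\left(q - 1528\right) \left(-238 - \left(-1812 + D{\left(-28 \right)}\right)\right) = \left(666 - 1528\right) \left(-238 + \left(1812 - 0\right)\right) = - 862 \left(-238 + \left(1812 + 0\right)\right) = - 862 \left(-238 + 1812\right) = \left(-862\right) 1574 = -1356788$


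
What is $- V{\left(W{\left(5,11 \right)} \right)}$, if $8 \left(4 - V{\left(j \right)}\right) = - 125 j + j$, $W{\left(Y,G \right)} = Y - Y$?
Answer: $-4$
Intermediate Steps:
$W{\left(Y,G \right)} = 0$
$V{\left(j \right)} = 4 + \frac{31 j}{2}$ ($V{\left(j \right)} = 4 - \frac{- 125 j + j}{8} = 4 - \frac{\left(-124\right) j}{8} = 4 + \frac{31 j}{2}$)
$- V{\left(W{\left(5,11 \right)} \right)} = - (4 + \frac{31}{2} \cdot 0) = - (4 + 0) = \left(-1\right) 4 = -4$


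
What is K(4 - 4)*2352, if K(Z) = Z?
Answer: 0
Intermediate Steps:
K(4 - 4)*2352 = (4 - 4)*2352 = 0*2352 = 0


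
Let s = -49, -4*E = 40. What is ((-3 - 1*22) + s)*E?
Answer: 740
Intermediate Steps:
E = -10 (E = -¼*40 = -10)
((-3 - 1*22) + s)*E = ((-3 - 1*22) - 49)*(-10) = ((-3 - 22) - 49)*(-10) = (-25 - 49)*(-10) = -74*(-10) = 740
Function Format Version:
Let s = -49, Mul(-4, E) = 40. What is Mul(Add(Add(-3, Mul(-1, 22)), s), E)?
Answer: 740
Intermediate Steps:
E = -10 (E = Mul(Rational(-1, 4), 40) = -10)
Mul(Add(Add(-3, Mul(-1, 22)), s), E) = Mul(Add(Add(-3, Mul(-1, 22)), -49), -10) = Mul(Add(Add(-3, -22), -49), -10) = Mul(Add(-25, -49), -10) = Mul(-74, -10) = 740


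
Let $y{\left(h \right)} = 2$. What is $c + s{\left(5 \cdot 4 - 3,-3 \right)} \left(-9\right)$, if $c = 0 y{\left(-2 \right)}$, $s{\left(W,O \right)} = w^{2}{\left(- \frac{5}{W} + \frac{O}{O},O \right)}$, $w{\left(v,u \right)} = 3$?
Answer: $-81$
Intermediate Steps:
$s{\left(W,O \right)} = 9$ ($s{\left(W,O \right)} = 3^{2} = 9$)
$c = 0$ ($c = 0 \cdot 2 = 0$)
$c + s{\left(5 \cdot 4 - 3,-3 \right)} \left(-9\right) = 0 + 9 \left(-9\right) = 0 - 81 = -81$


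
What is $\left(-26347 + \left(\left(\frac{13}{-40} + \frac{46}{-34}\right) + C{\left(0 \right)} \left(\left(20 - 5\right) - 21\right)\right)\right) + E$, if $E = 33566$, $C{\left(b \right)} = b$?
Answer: $\frac{4907779}{680} \approx 7217.3$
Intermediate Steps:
$\left(-26347 + \left(\left(\frac{13}{-40} + \frac{46}{-34}\right) + C{\left(0 \right)} \left(\left(20 - 5\right) - 21\right)\right)\right) + E = \left(-26347 + \left(\left(\frac{13}{-40} + \frac{46}{-34}\right) + 0 \left(\left(20 - 5\right) - 21\right)\right)\right) + 33566 = \left(-26347 + \left(\left(13 \left(- \frac{1}{40}\right) + 46 \left(- \frac{1}{34}\right)\right) + 0 \left(15 - 21\right)\right)\right) + 33566 = \left(-26347 + \left(\left(- \frac{13}{40} - \frac{23}{17}\right) + 0 \left(-6\right)\right)\right) + 33566 = \left(-26347 + \left(- \frac{1141}{680} + 0\right)\right) + 33566 = \left(-26347 - \frac{1141}{680}\right) + 33566 = - \frac{17917101}{680} + 33566 = \frac{4907779}{680}$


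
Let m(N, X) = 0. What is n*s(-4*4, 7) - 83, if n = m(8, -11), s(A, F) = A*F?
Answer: -83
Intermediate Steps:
n = 0
n*s(-4*4, 7) - 83 = 0*(-4*4*7) - 83 = 0*(-16*7) - 83 = 0*(-112) - 83 = 0 - 83 = -83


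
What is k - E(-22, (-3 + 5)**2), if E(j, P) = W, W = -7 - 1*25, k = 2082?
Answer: 2114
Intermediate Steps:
W = -32 (W = -7 - 25 = -32)
E(j, P) = -32
k - E(-22, (-3 + 5)**2) = 2082 - 1*(-32) = 2082 + 32 = 2114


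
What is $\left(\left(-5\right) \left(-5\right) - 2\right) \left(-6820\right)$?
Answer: $-156860$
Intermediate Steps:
$\left(\left(-5\right) \left(-5\right) - 2\right) \left(-6820\right) = \left(25 - 2\right) \left(-6820\right) = 23 \left(-6820\right) = -156860$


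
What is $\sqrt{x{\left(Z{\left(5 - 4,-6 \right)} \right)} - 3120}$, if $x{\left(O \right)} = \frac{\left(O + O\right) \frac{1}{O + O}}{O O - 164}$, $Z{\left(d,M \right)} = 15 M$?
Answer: $\frac{i \sqrt{767569889}}{496} \approx 55.857 i$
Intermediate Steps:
$x{\left(O \right)} = \frac{1}{-164 + O^{2}}$ ($x{\left(O \right)} = \frac{2 O \frac{1}{2 O}}{O^{2} - 164} = \frac{2 O \frac{1}{2 O}}{-164 + O^{2}} = 1 \frac{1}{-164 + O^{2}} = \frac{1}{-164 + O^{2}}$)
$\sqrt{x{\left(Z{\left(5 - 4,-6 \right)} \right)} - 3120} = \sqrt{\frac{1}{-164 + \left(15 \left(-6\right)\right)^{2}} - 3120} = \sqrt{\frac{1}{-164 + \left(-90\right)^{2}} - 3120} = \sqrt{\frac{1}{-164 + 8100} - 3120} = \sqrt{\frac{1}{7936} - 3120} = \sqrt{- \frac{24760319}{7936}} = \frac{i \sqrt{767569889}}{496}$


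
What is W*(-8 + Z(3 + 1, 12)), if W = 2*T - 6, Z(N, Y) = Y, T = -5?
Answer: -64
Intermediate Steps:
W = -16 (W = 2*(-5) - 6 = -10 - 6 = -16)
W*(-8 + Z(3 + 1, 12)) = -16*(-8 + 12) = -16*4 = -64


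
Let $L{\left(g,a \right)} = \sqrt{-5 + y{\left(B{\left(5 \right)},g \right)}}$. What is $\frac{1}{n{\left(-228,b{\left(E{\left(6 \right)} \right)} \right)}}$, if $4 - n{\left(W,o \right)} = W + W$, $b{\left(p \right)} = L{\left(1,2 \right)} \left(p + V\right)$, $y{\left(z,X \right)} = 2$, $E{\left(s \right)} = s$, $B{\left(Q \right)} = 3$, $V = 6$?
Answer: $\frac{1}{460} \approx 0.0021739$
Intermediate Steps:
$L{\left(g,a \right)} = i \sqrt{3}$ ($L{\left(g,a \right)} = \sqrt{-5 + 2} = \sqrt{-3} = i \sqrt{3}$)
$b{\left(p \right)} = i \sqrt{3} \left(6 + p\right)$ ($b{\left(p \right)} = i \sqrt{3} \left(p + 6\right) = i \sqrt{3} \left(6 + p\right)$)
$n{\left(W,o \right)} = 4 - 2 W$ ($n{\left(W,o \right)} = 4 - \left(W + W\right) = 4 - 2 W$)
$\frac{1}{n{\left(-228,b{\left(E{\left(6 \right)} \right)} \right)}} = \frac{1}{4 - -456} = \frac{1}{4 + 456} = \frac{1}{460}$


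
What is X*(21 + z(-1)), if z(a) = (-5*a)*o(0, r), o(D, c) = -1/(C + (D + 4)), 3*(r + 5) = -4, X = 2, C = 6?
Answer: 41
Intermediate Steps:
r = -19/3 (r = -5 + (⅓)*(-4) = -5 - 4/3 = -19/3 ≈ -6.3333)
o(D, c) = -1/(10 + D) (o(D, c) = -1/(6 + (D + 4)) = -1/(6 + (4 + D)) = -1/(10 + D))
z(a) = a/2 (z(a) = (-5*a)*(-1/(10 + 0)) = (-5*a)*(-1/10) = (-5*a)*(-1*⅒) = -5*a*(-⅒) = a/2)
X*(21 + z(-1)) = 2*(21 + (½)*(-1)) = 2*(21 - ½) = 2*(41/2) = 41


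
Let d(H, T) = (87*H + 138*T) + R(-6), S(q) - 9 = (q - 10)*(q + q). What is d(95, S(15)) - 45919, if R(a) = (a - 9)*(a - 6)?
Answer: -15532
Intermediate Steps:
R(a) = (-9 + a)*(-6 + a)
S(q) = 9 + 2*q*(-10 + q) (S(q) = 9 + (q - 10)*(q + q) = 9 + (-10 + q)*(2*q) = 9 + 2*q*(-10 + q))
d(H, T) = 180 + 87*H + 138*T (d(H, T) = (87*H + 138*T) + (54 + (-6)² - 15*(-6)) = (87*H + 138*T) + (54 + 36 + 90) = (87*H + 138*T) + 180 = 180 + 87*H + 138*T)
d(95, S(15)) - 45919 = (180 + 87*95 + 138*(9 - 20*15 + 2*15²)) - 45919 = (180 + 8265 + 138*(9 - 300 + 2*225)) - 45919 = (180 + 8265 + 138*(9 - 300 + 450)) - 45919 = (180 + 8265 + 138*159) - 45919 = (180 + 8265 + 21942) - 45919 = 30387 - 45919 = -15532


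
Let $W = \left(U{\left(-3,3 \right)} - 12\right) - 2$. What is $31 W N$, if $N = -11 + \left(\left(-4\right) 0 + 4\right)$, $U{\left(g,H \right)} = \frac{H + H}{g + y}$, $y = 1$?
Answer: $3689$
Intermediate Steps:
$U{\left(g,H \right)} = \frac{2 H}{1 + g}$ ($U{\left(g,H \right)} = \frac{H + H}{g + 1} = \frac{2 H}{1 + g}$)
$N = -7$ ($N = -11 + \left(0 + 4\right) = -11 + 4 = -7$)
$W = -17$ ($W = \left(2 \cdot 3 \frac{1}{1 - 3} - 12\right) - 2 = \left(2 \cdot 3 \frac{1}{-2} - 12\right) - 2 = \left(2 \cdot 3 \left(- \frac{1}{2}\right) - 12\right) - 2 = \left(-3 - 12\right) - 2 = -15 - 2 = -17$)
$31 W N = 31 \left(-17\right) \left(-7\right) = \left(-527\right) \left(-7\right) = 3689$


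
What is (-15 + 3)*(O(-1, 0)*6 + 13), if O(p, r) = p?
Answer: -84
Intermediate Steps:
(-15 + 3)*(O(-1, 0)*6 + 13) = (-15 + 3)*(-1*6 + 13) = -12*(-6 + 13) = -12*7 = -84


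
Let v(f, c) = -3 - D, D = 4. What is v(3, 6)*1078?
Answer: -7546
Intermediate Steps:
v(f, c) = -7 (v(f, c) = -3 - 1*4 = -3 - 4 = -7)
v(3, 6)*1078 = -7*1078 = -7546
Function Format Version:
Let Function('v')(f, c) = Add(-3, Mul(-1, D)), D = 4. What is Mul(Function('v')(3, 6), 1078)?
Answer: -7546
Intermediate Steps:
Function('v')(f, c) = -7 (Function('v')(f, c) = Add(-3, Mul(-1, 4)) = Add(-3, -4) = -7)
Mul(Function('v')(3, 6), 1078) = Mul(-7, 1078) = -7546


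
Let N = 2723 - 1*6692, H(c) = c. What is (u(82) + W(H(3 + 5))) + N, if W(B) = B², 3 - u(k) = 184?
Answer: -4086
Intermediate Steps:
u(k) = -181 (u(k) = 3 - 1*184 = 3 - 184 = -181)
N = -3969 (N = 2723 - 6692 = -3969)
(u(82) + W(H(3 + 5))) + N = (-181 + (3 + 5)²) - 3969 = (-181 + 8²) - 3969 = (-181 + 64) - 3969 = -117 - 3969 = -4086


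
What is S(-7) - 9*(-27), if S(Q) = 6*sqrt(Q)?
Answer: 243 + 6*I*sqrt(7) ≈ 243.0 + 15.875*I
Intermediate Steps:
S(-7) - 9*(-27) = 6*sqrt(-7) - 9*(-27) = 6*(I*sqrt(7)) + 243 = 6*I*sqrt(7) + 243 = 243 + 6*I*sqrt(7)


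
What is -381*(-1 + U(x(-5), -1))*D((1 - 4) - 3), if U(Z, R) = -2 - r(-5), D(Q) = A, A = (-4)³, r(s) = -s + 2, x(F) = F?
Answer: -243840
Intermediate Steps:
r(s) = 2 - s
A = -64
D(Q) = -64
U(Z, R) = -9 (U(Z, R) = -2 - (2 - 1*(-5)) = -2 - (2 + 5) = -2 - 1*7 = -2 - 7 = -9)
-381*(-1 + U(x(-5), -1))*D((1 - 4) - 3) = -381*(-1 - 9)*(-64) = -(-3810)*(-64) = -381*640 = -243840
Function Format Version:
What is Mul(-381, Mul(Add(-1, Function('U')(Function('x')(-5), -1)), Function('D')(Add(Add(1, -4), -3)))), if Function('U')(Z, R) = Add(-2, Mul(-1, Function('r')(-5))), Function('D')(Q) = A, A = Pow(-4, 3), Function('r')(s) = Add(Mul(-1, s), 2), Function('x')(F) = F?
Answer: -243840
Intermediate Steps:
Function('r')(s) = Add(2, Mul(-1, s))
A = -64
Function('D')(Q) = -64
Function('U')(Z, R) = -9 (Function('U')(Z, R) = Add(-2, Mul(-1, Add(2, Mul(-1, -5)))) = Add(-2, Mul(-1, Add(2, 5))) = Add(-2, Mul(-1, 7)) = Add(-2, -7) = -9)
Mul(-381, Mul(Add(-1, Function('U')(Function('x')(-5), -1)), Function('D')(Add(Add(1, -4), -3)))) = Mul(-381, Mul(Add(-1, -9), -64)) = Mul(-381, Mul(-10, -64)) = Mul(-381, 640) = -243840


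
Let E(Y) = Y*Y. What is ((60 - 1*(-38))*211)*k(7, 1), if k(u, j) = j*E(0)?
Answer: 0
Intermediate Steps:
E(Y) = Y**2
k(u, j) = 0 (k(u, j) = j*0**2 = j*0 = 0)
((60 - 1*(-38))*211)*k(7, 1) = ((60 - 1*(-38))*211)*0 = ((60 + 38)*211)*0 = (98*211)*0 = 20678*0 = 0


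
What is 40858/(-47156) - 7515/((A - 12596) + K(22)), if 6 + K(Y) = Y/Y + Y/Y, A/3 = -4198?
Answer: -28124963/49502011 ≈ -0.56816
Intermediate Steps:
A = -12594 (A = 3*(-4198) = -12594)
K(Y) = -4 (K(Y) = -6 + (Y/Y + Y/Y) = -6 + (1 + 1) = -6 + 2 = -4)
40858/(-47156) - 7515/((A - 12596) + K(22)) = 40858/(-47156) - 7515/((-12594 - 12596) - 4) = 40858*(-1/47156) - 7515/(-25190 - 4) = -20429/23578 - 7515/(-25194) = -20429/23578 - 7515*(-1/25194) = -20429/23578 + 2505/8398 = -28124963/49502011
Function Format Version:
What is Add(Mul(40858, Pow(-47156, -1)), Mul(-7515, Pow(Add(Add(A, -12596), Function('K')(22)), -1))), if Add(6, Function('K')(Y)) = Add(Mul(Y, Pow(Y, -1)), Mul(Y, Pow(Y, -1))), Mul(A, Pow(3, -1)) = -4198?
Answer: Rational(-28124963, 49502011) ≈ -0.56816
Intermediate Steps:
A = -12594 (A = Mul(3, -4198) = -12594)
Function('K')(Y) = -4 (Function('K')(Y) = Add(-6, Add(Mul(Y, Pow(Y, -1)), Mul(Y, Pow(Y, -1)))) = Add(-6, Add(1, 1)) = Add(-6, 2) = -4)
Add(Mul(40858, Pow(-47156, -1)), Mul(-7515, Pow(Add(Add(A, -12596), Function('K')(22)), -1))) = Add(Mul(40858, Pow(-47156, -1)), Mul(-7515, Pow(Add(Add(-12594, -12596), -4), -1))) = Add(Mul(40858, Rational(-1, 47156)), Mul(-7515, Pow(Add(-25190, -4), -1))) = Add(Rational(-20429, 23578), Mul(-7515, Pow(-25194, -1))) = Add(Rational(-20429, 23578), Mul(-7515, Rational(-1, 25194))) = Add(Rational(-20429, 23578), Rational(2505, 8398)) = Rational(-28124963, 49502011)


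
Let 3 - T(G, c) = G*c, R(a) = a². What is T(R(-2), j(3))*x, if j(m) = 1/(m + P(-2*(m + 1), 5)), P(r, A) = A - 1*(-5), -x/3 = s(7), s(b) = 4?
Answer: -420/13 ≈ -32.308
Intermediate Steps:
x = -12 (x = -3*4 = -12)
P(r, A) = 5 + A (P(r, A) = A + 5 = 5 + A)
j(m) = 1/(10 + m) (j(m) = 1/(m + (5 + 5)) = 1/(m + 10) = 1/(10 + m))
T(G, c) = 3 - G*c
T(R(-2), j(3))*x = (3 - 1*(-2)²/(10 + 3))*(-12) = (3 - 1*4/13)*(-12) = (3 - 1*4*1/13)*(-12) = (3 - 4/13)*(-12) = (35/13)*(-12) = -420/13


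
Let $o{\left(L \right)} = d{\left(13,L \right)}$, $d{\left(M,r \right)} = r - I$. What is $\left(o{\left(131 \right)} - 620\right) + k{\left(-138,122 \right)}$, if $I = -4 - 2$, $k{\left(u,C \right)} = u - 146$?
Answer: $-767$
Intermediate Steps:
$k{\left(u,C \right)} = -146 + u$
$I = -6$ ($I = -4 - 2 = -6$)
$d{\left(M,r \right)} = 6 + r$ ($d{\left(M,r \right)} = r - -6 = r + 6 = 6 + r$)
$o{\left(L \right)} = 6 + L$
$\left(o{\left(131 \right)} - 620\right) + k{\left(-138,122 \right)} = \left(\left(6 + 131\right) - 620\right) - 284 = \left(137 - 620\right) - 284 = -483 - 284 = -767$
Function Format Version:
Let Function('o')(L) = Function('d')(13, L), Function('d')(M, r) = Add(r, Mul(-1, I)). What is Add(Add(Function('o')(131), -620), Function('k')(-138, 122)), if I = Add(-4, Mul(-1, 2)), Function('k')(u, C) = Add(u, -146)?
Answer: -767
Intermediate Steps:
Function('k')(u, C) = Add(-146, u)
I = -6 (I = Add(-4, -2) = -6)
Function('d')(M, r) = Add(6, r) (Function('d')(M, r) = Add(r, Mul(-1, -6)) = Add(r, 6) = Add(6, r))
Function('o')(L) = Add(6, L)
Add(Add(Function('o')(131), -620), Function('k')(-138, 122)) = Add(Add(Add(6, 131), -620), Add(-146, -138)) = Add(Add(137, -620), -284) = Add(-483, -284) = -767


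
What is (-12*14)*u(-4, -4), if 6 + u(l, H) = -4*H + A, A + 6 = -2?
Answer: -336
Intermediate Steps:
A = -8 (A = -6 - 2 = -8)
u(l, H) = -14 - 4*H (u(l, H) = -6 + (-4*H - 8) = -6 + (-8 - 4*H) = -14 - 4*H)
(-12*14)*u(-4, -4) = (-12*14)*(-14 - 4*(-4)) = -168*(-14 + 16) = -168*2 = -336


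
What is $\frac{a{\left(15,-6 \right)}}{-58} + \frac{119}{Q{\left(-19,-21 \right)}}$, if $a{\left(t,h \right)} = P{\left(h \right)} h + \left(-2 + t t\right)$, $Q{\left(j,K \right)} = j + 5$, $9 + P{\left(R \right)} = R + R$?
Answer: $- \frac{421}{29} \approx -14.517$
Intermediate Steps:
$P{\left(R \right)} = -9 + 2 R$ ($P{\left(R \right)} = -9 + \left(R + R\right) = -9 + 2 R$)
$Q{\left(j,K \right)} = 5 + j$
$a{\left(t,h \right)} = -2 + t^{2} + h \left(-9 + 2 h\right)$ ($a{\left(t,h \right)} = \left(-9 + 2 h\right) h + \left(-2 + t t\right) = h \left(-9 + 2 h\right) + \left(-2 + t^{2}\right) = -2 + t^{2} + h \left(-9 + 2 h\right)$)
$\frac{a{\left(15,-6 \right)}}{-58} + \frac{119}{Q{\left(-19,-21 \right)}} = \frac{-2 + 15^{2} - 6 \left(-9 + 2 \left(-6\right)\right)}{-58} + \frac{119}{5 - 19} = \left(-2 + 225 - 6 \left(-9 - 12\right)\right) \left(- \frac{1}{58}\right) + \frac{119}{-14} = \left(-2 + 225 - -126\right) \left(- \frac{1}{58}\right) + 119 \left(- \frac{1}{14}\right) = \left(-2 + 225 + 126\right) \left(- \frac{1}{58}\right) - \frac{17}{2} = 349 \left(- \frac{1}{58}\right) - \frac{17}{2} = - \frac{349}{58} - \frac{17}{2} = - \frac{421}{29}$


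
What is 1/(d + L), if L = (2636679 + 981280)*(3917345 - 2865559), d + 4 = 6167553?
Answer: 1/3805324792323 ≈ 2.6279e-13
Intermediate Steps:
d = 6167549 (d = -4 + 6167553 = 6167549)
L = 3805318624774 (L = 3617959*1051786 = 3805318624774)
1/(d + L) = 1/(6167549 + 3805318624774) = 1/3805324792323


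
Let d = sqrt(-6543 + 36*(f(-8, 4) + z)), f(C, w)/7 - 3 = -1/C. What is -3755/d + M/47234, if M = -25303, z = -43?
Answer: -25303/47234 + 3755*I*sqrt(3246)/4869 ≈ -0.5357 + 43.938*I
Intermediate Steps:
f(C, w) = 21 - 7/C (f(C, w) = 21 + 7*(-1/C) = 21 - 7/C)
d = 3*I*sqrt(3246)/2 (d = sqrt(-6543 + 36*((21 - 7/(-8)) - 43)) = sqrt(-6543 + 36*((21 - 7*(-1/8)) - 43)) = sqrt(-6543 + 36*((21 + 7/8) - 43)) = sqrt(-6543 + 36*(175/8 - 43)) = sqrt(-6543 + 36*(-169/8)) = sqrt(-6543 - 1521/2) = sqrt(-14607/2) = 3*I*sqrt(3246)/2 ≈ 85.461*I)
-3755/d + M/47234 = -3755*(-I*sqrt(3246)/4869) - 25303/47234 = -(-3755)*I*sqrt(3246)/4869 - 25303*1/47234 = 3755*I*sqrt(3246)/4869 - 25303/47234 = -25303/47234 + 3755*I*sqrt(3246)/4869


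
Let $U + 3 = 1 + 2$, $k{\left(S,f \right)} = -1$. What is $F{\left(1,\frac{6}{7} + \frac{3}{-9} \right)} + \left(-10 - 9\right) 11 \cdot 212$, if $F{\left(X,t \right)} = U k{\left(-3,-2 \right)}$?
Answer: $-44308$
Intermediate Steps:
$U = 0$ ($U = -3 + \left(1 + 2\right) = -3 + 3 = 0$)
$F{\left(X,t \right)} = 0$ ($F{\left(X,t \right)} = 0 \left(-1\right) = 0$)
$F{\left(1,\frac{6}{7} + \frac{3}{-9} \right)} + \left(-10 - 9\right) 11 \cdot 212 = 0 + \left(-10 - 9\right) 11 \cdot 212 = 0 + \left(-19\right) 11 \cdot 212 = 0 - 44308 = -44308$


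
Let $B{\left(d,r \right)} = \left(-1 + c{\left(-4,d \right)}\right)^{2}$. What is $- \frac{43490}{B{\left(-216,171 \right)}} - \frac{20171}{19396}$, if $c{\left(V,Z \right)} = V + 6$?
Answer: $- \frac{843552211}{19396} \approx -43491.0$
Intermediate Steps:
$c{\left(V,Z \right)} = 6 + V$
$B{\left(d,r \right)} = 1$ ($B{\left(d,r \right)} = \left(-1 + \left(6 - 4\right)\right)^{2} = \left(-1 + 2\right)^{2} = 1^{2} = 1$)
$- \frac{43490}{B{\left(-216,171 \right)}} - \frac{20171}{19396} = - \frac{43490}{1} - \frac{20171}{19396} = \left(-43490\right) 1 - \frac{20171}{19396} = -43490 - \frac{20171}{19396} = - \frac{843552211}{19396}$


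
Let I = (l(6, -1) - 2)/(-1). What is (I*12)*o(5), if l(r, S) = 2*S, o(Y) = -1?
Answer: -48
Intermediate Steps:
I = 4 (I = (2*(-1) - 2)/(-1) = (-2 - 2)*(-1) = -4*(-1) = 4)
(I*12)*o(5) = (4*12)*(-1) = 48*(-1) = -48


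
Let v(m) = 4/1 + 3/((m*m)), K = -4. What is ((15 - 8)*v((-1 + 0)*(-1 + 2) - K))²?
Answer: 8281/9 ≈ 920.11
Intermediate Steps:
v(m) = 4 + 3/m² (v(m) = 4*1 + 3/(m²) = 4 + 3/m²)
((15 - 8)*v((-1 + 0)*(-1 + 2) - K))² = ((15 - 8)*(4 + 3/((-1 + 0)*(-1 + 2) - 1*(-4))²))² = (7*(4 + 3/(-1*1 + 4)²))² = (7*(4 + 3/(-1 + 4)²))² = (7*(4 + 3/3²))² = (7*(4 + 3*(⅑)))² = (7*(4 + ⅓))² = (7*(13/3))² = (91/3)² = 8281/9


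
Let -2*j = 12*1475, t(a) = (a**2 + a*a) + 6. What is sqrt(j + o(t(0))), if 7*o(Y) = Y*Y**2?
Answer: I*sqrt(432138)/7 ≈ 93.91*I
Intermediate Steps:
t(a) = 6 + 2*a**2 (t(a) = (a**2 + a**2) + 6 = 2*a**2 + 6 = 6 + 2*a**2)
o(Y) = Y**3/7 (o(Y) = (Y*Y**2)/7 = Y**3/7)
j = -8850 (j = -6*1475 = -1/2*17700 = -8850)
sqrt(j + o(t(0))) = sqrt(-8850 + (6 + 2*0**2)**3/7) = sqrt(-8850 + (6 + 2*0)**3/7) = sqrt(-8850 + (6 + 0)**3/7) = sqrt(-8850 + (1/7)*6**3) = sqrt(-8850 + (1/7)*216) = sqrt(-8850 + 216/7) = sqrt(-61734/7) = I*sqrt(432138)/7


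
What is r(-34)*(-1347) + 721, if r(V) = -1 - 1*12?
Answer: 18232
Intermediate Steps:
r(V) = -13 (r(V) = -1 - 12 = -13)
r(-34)*(-1347) + 721 = -13*(-1347) + 721 = 17511 + 721 = 18232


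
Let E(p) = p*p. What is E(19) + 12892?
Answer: 13253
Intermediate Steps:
E(p) = p**2
E(19) + 12892 = 19**2 + 12892 = 361 + 12892 = 13253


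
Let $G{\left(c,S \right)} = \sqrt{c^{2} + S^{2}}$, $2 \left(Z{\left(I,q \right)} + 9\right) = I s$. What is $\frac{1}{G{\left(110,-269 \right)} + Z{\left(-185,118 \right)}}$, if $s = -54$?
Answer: $\frac{4986}{24775735} - \frac{\sqrt{84461}}{24775735} \approx 0.00018952$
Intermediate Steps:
$Z{\left(I,q \right)} = -9 - 27 I$ ($Z{\left(I,q \right)} = -9 + \frac{I \left(-54\right)}{2} = -9 + \frac{\left(-54\right) I}{2} = -9 - 27 I$)
$G{\left(c,S \right)} = \sqrt{S^{2} + c^{2}}$
$\frac{1}{G{\left(110,-269 \right)} + Z{\left(-185,118 \right)}} = \frac{1}{\sqrt{\left(-269\right)^{2} + 110^{2}} - -4986} = \frac{1}{\sqrt{72361 + 12100} + \left(-9 + 4995\right)} = \frac{1}{\sqrt{84461} + 4986} = \frac{1}{4986 + \sqrt{84461}}$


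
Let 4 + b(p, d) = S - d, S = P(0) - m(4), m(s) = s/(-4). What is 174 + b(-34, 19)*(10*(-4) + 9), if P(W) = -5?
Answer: 1011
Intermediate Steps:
m(s) = -s/4 (m(s) = s*(-¼) = -s/4)
S = -4 (S = -5 - (-1)*4/4 = -5 - 1*(-1) = -5 + 1 = -4)
b(p, d) = -8 - d (b(p, d) = -4 + (-4 - d) = -8 - d)
174 + b(-34, 19)*(10*(-4) + 9) = 174 + (-8 - 1*19)*(10*(-4) + 9) = 174 + (-8 - 19)*(-40 + 9) = 174 - 27*(-31) = 174 + 837 = 1011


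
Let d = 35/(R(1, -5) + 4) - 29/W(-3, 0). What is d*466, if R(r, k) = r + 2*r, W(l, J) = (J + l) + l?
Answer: 13747/3 ≈ 4582.3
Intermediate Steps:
W(l, J) = J + 2*l
R(r, k) = 3*r
d = 59/6 (d = 35/(3*1 + 4) - 29/(0 + 2*(-3)) = 35/(3 + 4) - 29/(0 - 6) = 35/7 - 29/(-6) = 35*(1/7) - 29*(-1/6) = 5 + 29/6 = 59/6 ≈ 9.8333)
d*466 = (59/6)*466 = 13747/3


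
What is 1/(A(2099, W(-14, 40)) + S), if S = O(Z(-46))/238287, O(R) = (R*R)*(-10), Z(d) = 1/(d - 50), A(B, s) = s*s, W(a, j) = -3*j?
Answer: 1098026496/15811581542395 ≈ 6.9444e-5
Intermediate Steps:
A(B, s) = s²
Z(d) = 1/(-50 + d)
O(R) = -10*R² (O(R) = R²*(-10) = -10*R²)
S = -5/1098026496 (S = -10/(-50 - 46)²/238287 = -10*(1/(-96))²*(1/238287) = -10*(-1/96)²*(1/238287) = -10*1/9216*(1/238287) = -5/4608*1/238287 = -5/1098026496 ≈ -4.5536e-9)
1/(A(2099, W(-14, 40)) + S) = 1/((-3*40)² - 5/1098026496) = 1/((-120)² - 5/1098026496) = 1/(14400 - 5/1098026496) = 1/(15811581542395/1098026496) = 1098026496/15811581542395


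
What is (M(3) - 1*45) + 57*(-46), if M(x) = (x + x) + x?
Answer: -2658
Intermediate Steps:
M(x) = 3*x (M(x) = 2*x + x = 3*x)
(M(3) - 1*45) + 57*(-46) = (3*3 - 1*45) + 57*(-46) = (9 - 45) - 2622 = -36 - 2622 = -2658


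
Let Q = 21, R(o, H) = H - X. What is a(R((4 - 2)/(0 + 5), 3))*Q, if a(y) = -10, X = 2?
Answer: -210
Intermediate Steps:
R(o, H) = -2 + H (R(o, H) = H - 1*2 = H - 2 = -2 + H)
a(R((4 - 2)/(0 + 5), 3))*Q = -10*21 = -210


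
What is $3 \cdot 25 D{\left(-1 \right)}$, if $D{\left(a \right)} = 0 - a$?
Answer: $75$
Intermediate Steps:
$D{\left(a \right)} = - a$
$3 \cdot 25 D{\left(-1 \right)} = 3 \cdot 25 \left(\left(-1\right) \left(-1\right)\right) = 75 \cdot 1 = 75$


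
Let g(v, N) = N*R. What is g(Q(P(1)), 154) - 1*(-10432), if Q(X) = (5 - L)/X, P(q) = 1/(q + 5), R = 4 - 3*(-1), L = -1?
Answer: 11510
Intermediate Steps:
R = 7 (R = 4 + 3 = 7)
P(q) = 1/(5 + q)
Q(X) = 6/X (Q(X) = (5 - 1*(-1))/X = (5 + 1)/X = 6/X)
g(v, N) = 7*N (g(v, N) = N*7 = 7*N)
g(Q(P(1)), 154) - 1*(-10432) = 7*154 - 1*(-10432) = 1078 + 10432 = 11510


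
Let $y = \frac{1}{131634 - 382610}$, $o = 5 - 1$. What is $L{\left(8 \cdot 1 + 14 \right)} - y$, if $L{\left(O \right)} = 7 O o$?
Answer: $\frac{154601217}{250976} \approx 616.0$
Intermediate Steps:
$o = 4$ ($o = 5 - 1 = 4$)
$y = - \frac{1}{250976}$ ($y = \frac{1}{-250976} = - \frac{1}{250976} \approx -3.9844 \cdot 10^{-6}$)
$L{\left(O \right)} = 28 O$ ($L{\left(O \right)} = 7 O 4 = 28 O$)
$L{\left(8 \cdot 1 + 14 \right)} - y = 28 \left(8 \cdot 1 + 14\right) - - \frac{1}{250976} = 28 \left(8 + 14\right) + \frac{1}{250976} = 28 \cdot 22 + \frac{1}{250976} = 616 + \frac{1}{250976} = \frac{154601217}{250976}$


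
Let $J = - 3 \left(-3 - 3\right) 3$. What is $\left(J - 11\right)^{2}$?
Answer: $1849$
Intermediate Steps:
$J = 54$ ($J = \left(-3\right) \left(-6\right) 3 = 18 \cdot 3 = 54$)
$\left(J - 11\right)^{2} = \left(54 - 11\right)^{2} = 43^{2} = 1849$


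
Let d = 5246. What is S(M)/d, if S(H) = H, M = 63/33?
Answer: 21/57706 ≈ 0.00036391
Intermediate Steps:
M = 21/11 (M = 63*(1/33) = 21/11 ≈ 1.9091)
S(M)/d = (21/11)/5246 = (21/11)*(1/5246) = 21/57706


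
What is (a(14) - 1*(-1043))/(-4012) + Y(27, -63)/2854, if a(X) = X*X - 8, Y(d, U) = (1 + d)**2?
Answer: -183933/5725124 ≈ -0.032127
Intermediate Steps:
a(X) = -8 + X**2 (a(X) = X**2 - 8 = -8 + X**2)
(a(14) - 1*(-1043))/(-4012) + Y(27, -63)/2854 = ((-8 + 14**2) - 1*(-1043))/(-4012) + (1 + 27)**2/2854 = ((-8 + 196) + 1043)*(-1/4012) + 28**2*(1/2854) = (188 + 1043)*(-1/4012) + 784*(1/2854) = 1231*(-1/4012) + 392/1427 = -1231/4012 + 392/1427 = -183933/5725124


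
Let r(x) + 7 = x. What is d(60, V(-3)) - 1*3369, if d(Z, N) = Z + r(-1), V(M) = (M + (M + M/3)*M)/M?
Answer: -3317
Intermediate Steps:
r(x) = -7 + x
V(M) = (M + 4*M²/3)/M (V(M) = (M + (M + M*(⅓))*M)/M = (M + (M + M/3)*M)/M = (M + (4*M/3)*M)/M = (M + 4*M²/3)/M)
d(Z, N) = -8 + Z (d(Z, N) = Z + (-7 - 1) = Z - 8 = -8 + Z)
d(60, V(-3)) - 1*3369 = (-8 + 60) - 1*3369 = 52 - 3369 = -3317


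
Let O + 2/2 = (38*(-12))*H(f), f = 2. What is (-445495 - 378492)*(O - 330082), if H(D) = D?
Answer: 272735577065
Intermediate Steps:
O = -913 (O = -1 + (38*(-12))*2 = -1 - 456*2 = -1 - 912 = -913)
(-445495 - 378492)*(O - 330082) = (-445495 - 378492)*(-913 - 330082) = -823987*(-330995) = 272735577065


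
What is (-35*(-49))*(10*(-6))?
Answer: -102900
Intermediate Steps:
(-35*(-49))*(10*(-6)) = 1715*(-60) = -102900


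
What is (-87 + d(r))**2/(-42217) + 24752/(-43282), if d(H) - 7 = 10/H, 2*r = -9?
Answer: -86122888/117651933 ≈ -0.73201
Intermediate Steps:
r = -9/2 (r = (1/2)*(-9) = -9/2 ≈ -4.5000)
d(H) = 7 + 10/H
(-87 + d(r))**2/(-42217) + 24752/(-43282) = (-87 + (7 + 10/(-9/2)))**2/(-42217) + 24752/(-43282) = (-87 + (7 + 10*(-2/9)))**2*(-1/42217) + 24752*(-1/43282) = (-87 + (7 - 20/9))**2*(-1/42217) - 728/1273 = (-87 + 43/9)**2*(-1/42217) - 728/1273 = (-740/9)**2*(-1/42217) - 728/1273 = (547600/81)*(-1/42217) - 728/1273 = -14800/92421 - 728/1273 = -86122888/117651933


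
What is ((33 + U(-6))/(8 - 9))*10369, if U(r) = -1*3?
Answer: -311070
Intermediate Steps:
U(r) = -3
((33 + U(-6))/(8 - 9))*10369 = ((33 - 3)/(8 - 9))*10369 = (30/(-1))*10369 = (30*(-1))*10369 = -30*10369 = -311070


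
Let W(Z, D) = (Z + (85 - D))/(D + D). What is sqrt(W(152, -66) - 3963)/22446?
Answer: I*sqrt(1919203)/493812 ≈ 0.0028054*I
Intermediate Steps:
W(Z, D) = (85 + Z - D)/(2*D) (W(Z, D) = (85 + Z - D)/((2*D)) = (85 + Z - D)*(1/(2*D)) = (85 + Z - D)/(2*D))
sqrt(W(152, -66) - 3963)/22446 = sqrt((1/2)*(85 + 152 - 1*(-66))/(-66) - 3963)/22446 = sqrt((1/2)*(-1/66)*(85 + 152 + 66) - 3963)*(1/22446) = sqrt((1/2)*(-1/66)*303 - 3963)*(1/22446) = sqrt(-101/44 - 3963)*(1/22446) = sqrt(-174473/44)*(1/22446) = (I*sqrt(1919203)/22)*(1/22446) = I*sqrt(1919203)/493812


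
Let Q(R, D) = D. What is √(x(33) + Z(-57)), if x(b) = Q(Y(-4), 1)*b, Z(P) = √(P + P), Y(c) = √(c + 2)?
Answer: √(33 + I*√114) ≈ 5.8174 + 0.91768*I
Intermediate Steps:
Y(c) = √(2 + c)
Z(P) = √2*√P (Z(P) = √(2*P) = √2*√P)
x(b) = b (x(b) = 1*b = b)
√(x(33) + Z(-57)) = √(33 + √2*√(-57)) = √(33 + √2*(I*√57)) = √(33 + I*√114)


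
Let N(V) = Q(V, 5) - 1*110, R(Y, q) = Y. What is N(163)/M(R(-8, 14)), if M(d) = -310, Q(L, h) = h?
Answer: 21/62 ≈ 0.33871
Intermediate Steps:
N(V) = -105 (N(V) = 5 - 1*110 = 5 - 110 = -105)
N(163)/M(R(-8, 14)) = -105/(-310) = -105*(-1/310) = 21/62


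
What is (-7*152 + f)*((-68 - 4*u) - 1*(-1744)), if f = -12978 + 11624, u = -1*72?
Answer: -4748952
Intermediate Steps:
u = -72
f = -1354
(-7*152 + f)*((-68 - 4*u) - 1*(-1744)) = (-7*152 - 1354)*((-68 - 4*(-72)) - 1*(-1744)) = (-1064 - 1354)*((-68 + 288) + 1744) = -2418*(220 + 1744) = -2418*1964 = -4748952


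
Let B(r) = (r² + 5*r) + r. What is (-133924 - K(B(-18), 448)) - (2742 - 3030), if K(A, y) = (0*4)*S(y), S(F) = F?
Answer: -133636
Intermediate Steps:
B(r) = r² + 6*r
K(A, y) = 0 (K(A, y) = (0*4)*y = 0*y = 0)
(-133924 - K(B(-18), 448)) - (2742 - 3030) = (-133924 - 1*0) - (2742 - 3030) = (-133924 + 0) - 1*(-288) = -133924 + 288 = -133636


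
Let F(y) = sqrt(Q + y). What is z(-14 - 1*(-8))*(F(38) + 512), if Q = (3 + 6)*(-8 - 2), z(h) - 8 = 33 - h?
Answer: 24064 + 94*I*sqrt(13) ≈ 24064.0 + 338.92*I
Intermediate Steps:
z(h) = 41 - h (z(h) = 8 + (33 - h) = 41 - h)
Q = -90 (Q = 9*(-10) = -90)
F(y) = sqrt(-90 + y)
z(-14 - 1*(-8))*(F(38) + 512) = (41 - (-14 - 1*(-8)))*(sqrt(-90 + 38) + 512) = (41 - (-14 + 8))*(sqrt(-52) + 512) = (41 - 1*(-6))*(2*I*sqrt(13) + 512) = (41 + 6)*(512 + 2*I*sqrt(13)) = 47*(512 + 2*I*sqrt(13)) = 24064 + 94*I*sqrt(13)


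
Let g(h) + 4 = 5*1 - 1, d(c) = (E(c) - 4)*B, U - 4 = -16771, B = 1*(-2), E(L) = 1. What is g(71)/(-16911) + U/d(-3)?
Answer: -5589/2 ≈ -2794.5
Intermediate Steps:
B = -2
U = -16767 (U = 4 - 16771 = -16767)
d(c) = 6 (d(c) = (1 - 4)*(-2) = -3*(-2) = 6)
g(h) = 0 (g(h) = -4 + (5*1 - 1) = -4 + (5 - 1) = -4 + 4 = 0)
g(71)/(-16911) + U/d(-3) = 0/(-16911) - 16767/6 = 0*(-1/16911) - 16767*⅙ = 0 - 5589/2 = -5589/2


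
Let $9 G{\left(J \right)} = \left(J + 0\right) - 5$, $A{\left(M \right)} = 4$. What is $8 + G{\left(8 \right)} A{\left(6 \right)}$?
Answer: $\frac{28}{3} \approx 9.3333$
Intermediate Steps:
$G{\left(J \right)} = - \frac{5}{9} + \frac{J}{9}$ ($G{\left(J \right)} = \frac{\left(J + 0\right) - 5}{9} = \frac{J - 5}{9} = \frac{-5 + J}{9} = - \frac{5}{9} + \frac{J}{9}$)
$8 + G{\left(8 \right)} A{\left(6 \right)} = 8 + \left(- \frac{5}{9} + \frac{1}{9} \cdot 8\right) 4 = 8 + \left(- \frac{5}{9} + \frac{8}{9}\right) 4 = 8 + \frac{1}{3} \cdot 4 = 8 + \frac{4}{3} = \frac{28}{3}$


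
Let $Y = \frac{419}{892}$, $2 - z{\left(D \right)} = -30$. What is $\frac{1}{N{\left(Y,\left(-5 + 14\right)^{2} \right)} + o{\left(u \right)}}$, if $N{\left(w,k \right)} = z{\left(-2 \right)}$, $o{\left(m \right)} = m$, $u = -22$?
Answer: $\frac{1}{10} \approx 0.1$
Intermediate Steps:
$z{\left(D \right)} = 32$ ($z{\left(D \right)} = 2 - -30 = 2 + 30 = 32$)
$Y = \frac{419}{892}$ ($Y = 419 \cdot \frac{1}{892} = \frac{419}{892} \approx 0.46973$)
$N{\left(w,k \right)} = 32$
$\frac{1}{N{\left(Y,\left(-5 + 14\right)^{2} \right)} + o{\left(u \right)}} = \frac{1}{32 - 22} = \frac{1}{10}$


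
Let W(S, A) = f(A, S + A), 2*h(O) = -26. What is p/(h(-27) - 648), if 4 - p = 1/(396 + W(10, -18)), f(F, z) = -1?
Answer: -1579/261095 ≈ -0.0060476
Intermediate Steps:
h(O) = -13 (h(O) = (½)*(-26) = -13)
W(S, A) = -1
p = 1579/395 (p = 4 - 1/(396 - 1) = 4 - 1/395 = 1579/395 ≈ 3.9975)
p/(h(-27) - 648) = 1579/(395*(-13 - 648)) = (1579/395)/(-661) = (1579/395)*(-1/661) = -1579/261095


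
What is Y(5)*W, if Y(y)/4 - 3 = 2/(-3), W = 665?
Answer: 18620/3 ≈ 6206.7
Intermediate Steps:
Y(y) = 28/3 (Y(y) = 12 + 4*(2/(-3)) = 12 + 4*(2*(-1/3)) = 12 + 4*(-2/3) = 12 - 8/3 = 28/3)
Y(5)*W = (28/3)*665 = 18620/3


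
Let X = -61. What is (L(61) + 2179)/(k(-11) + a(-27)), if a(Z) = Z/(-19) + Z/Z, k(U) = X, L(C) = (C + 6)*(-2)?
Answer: -38855/1113 ≈ -34.910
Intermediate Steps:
L(C) = -12 - 2*C (L(C) = (6 + C)*(-2) = -12 - 2*C)
k(U) = -61
a(Z) = 1 - Z/19 (a(Z) = Z*(-1/19) + 1 = -Z/19 + 1 = 1 - Z/19)
(L(61) + 2179)/(k(-11) + a(-27)) = ((-12 - 2*61) + 2179)/(-61 + (1 - 1/19*(-27))) = ((-12 - 122) + 2179)/(-61 + (1 + 27/19)) = (-134 + 2179)/(-61 + 46/19) = 2045/(-1113/19) = 2045*(-19/1113) = -38855/1113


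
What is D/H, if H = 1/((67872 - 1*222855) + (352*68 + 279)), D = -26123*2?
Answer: 6832104928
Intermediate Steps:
D = -52246
H = -1/130768 (H = 1/((67872 - 222855) + (23936 + 279)) = 1/(-154983 + 24215) = 1/(-130768) = -1/130768 ≈ -7.6471e-6)
D/H = -52246/(-1/130768) = -52246*(-130768) = 6832104928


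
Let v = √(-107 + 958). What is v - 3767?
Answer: -3767 + √851 ≈ -3737.8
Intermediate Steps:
v = √851 ≈ 29.172
v - 3767 = √851 - 3767 = -3767 + √851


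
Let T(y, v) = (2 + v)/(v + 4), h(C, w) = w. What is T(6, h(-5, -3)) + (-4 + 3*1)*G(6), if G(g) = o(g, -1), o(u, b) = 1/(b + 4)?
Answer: -4/3 ≈ -1.3333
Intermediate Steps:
o(u, b) = 1/(4 + b)
G(g) = ⅓ (G(g) = 1/(4 - 1) = 1/3 = ⅓)
T(y, v) = (2 + v)/(4 + v)
T(6, h(-5, -3)) + (-4 + 3*1)*G(6) = (2 - 3)/(4 - 3) + (-4 + 3*1)*(⅓) = -1/1 + (-4 + 3)*(⅓) = 1*(-1) - 1*⅓ = -1 - ⅓ = -4/3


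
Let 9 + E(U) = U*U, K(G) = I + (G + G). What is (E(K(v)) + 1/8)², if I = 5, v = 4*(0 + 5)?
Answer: 260144641/64 ≈ 4.0648e+6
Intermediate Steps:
v = 20 (v = 4*5 = 20)
K(G) = 5 + 2*G (K(G) = 5 + (G + G) = 5 + 2*G)
E(U) = -9 + U² (E(U) = -9 + U*U = -9 + U²)
(E(K(v)) + 1/8)² = ((-9 + (5 + 2*20)²) + 1/8)² = ((-9 + (5 + 40)²) + ⅛)² = ((-9 + 45²) + ⅛)² = ((-9 + 2025) + ⅛)² = (2016 + ⅛)² = (16129/8)² = 260144641/64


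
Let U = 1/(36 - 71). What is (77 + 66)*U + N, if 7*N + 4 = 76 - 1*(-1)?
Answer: 222/35 ≈ 6.3429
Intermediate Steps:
U = -1/35 (U = 1/(-35) = -1/35 ≈ -0.028571)
N = 73/7 (N = -4/7 + (76 - 1*(-1))/7 = -4/7 + (76 + 1)/7 = -4/7 + (⅐)*77 = -4/7 + 11 = 73/7 ≈ 10.429)
(77 + 66)*U + N = (77 + 66)*(-1/35) + 73/7 = 143*(-1/35) + 73/7 = -143/35 + 73/7 = 222/35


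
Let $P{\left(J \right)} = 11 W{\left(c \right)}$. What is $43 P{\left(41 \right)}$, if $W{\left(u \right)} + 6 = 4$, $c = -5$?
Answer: $-946$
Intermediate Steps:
$W{\left(u \right)} = -2$ ($W{\left(u \right)} = -6 + 4 = -2$)
$P{\left(J \right)} = -22$ ($P{\left(J \right)} = 11 \left(-2\right) = -22$)
$43 P{\left(41 \right)} = 43 \left(-22\right) = -946$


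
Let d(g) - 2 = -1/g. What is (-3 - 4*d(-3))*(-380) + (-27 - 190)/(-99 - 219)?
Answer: 496859/106 ≈ 4687.4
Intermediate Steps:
d(g) = 2 - 1/g
(-3 - 4*d(-3))*(-380) + (-27 - 190)/(-99 - 219) = (-3 - 4*(2 - 1/(-3)))*(-380) + (-27 - 190)/(-99 - 219) = (-3 - 4*(2 - 1*(-⅓)))*(-380) - 217/(-318) = (-3 - 4*(2 + ⅓))*(-380) - 217*(-1/318) = (-3 - 4*7/3)*(-380) + 217/318 = (-3 - 28/3)*(-380) + 217/318 = -37/3*(-380) + 217/318 = 14060/3 + 217/318 = 496859/106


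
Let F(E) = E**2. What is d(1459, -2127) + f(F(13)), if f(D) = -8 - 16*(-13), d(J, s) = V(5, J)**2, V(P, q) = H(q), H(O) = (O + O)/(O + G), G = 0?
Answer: 204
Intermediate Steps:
H(O) = 2 (H(O) = (O + O)/(O + 0) = (2*O)/O = 2)
V(P, q) = 2
d(J, s) = 4 (d(J, s) = 2**2 = 4)
f(D) = 200 (f(D) = -8 + 208 = 200)
d(1459, -2127) + f(F(13)) = 4 + 200 = 204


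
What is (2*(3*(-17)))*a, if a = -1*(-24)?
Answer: -2448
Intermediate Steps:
a = 24
(2*(3*(-17)))*a = (2*(3*(-17)))*24 = (2*(-51))*24 = -102*24 = -2448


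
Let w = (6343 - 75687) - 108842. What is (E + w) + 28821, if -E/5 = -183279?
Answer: 767030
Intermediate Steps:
E = 916395 (E = -5*(-183279) = 916395)
w = -178186 (w = -69344 - 108842 = -178186)
(E + w) + 28821 = (916395 - 178186) + 28821 = 738209 + 28821 = 767030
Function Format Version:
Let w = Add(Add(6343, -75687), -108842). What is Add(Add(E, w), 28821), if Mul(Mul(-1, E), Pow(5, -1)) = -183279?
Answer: 767030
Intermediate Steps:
E = 916395 (E = Mul(-5, -183279) = 916395)
w = -178186 (w = Add(-69344, -108842) = -178186)
Add(Add(E, w), 28821) = Add(Add(916395, -178186), 28821) = Add(738209, 28821) = 767030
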